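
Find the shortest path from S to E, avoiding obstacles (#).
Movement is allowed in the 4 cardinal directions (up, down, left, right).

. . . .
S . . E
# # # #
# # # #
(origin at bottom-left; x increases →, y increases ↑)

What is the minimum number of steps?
3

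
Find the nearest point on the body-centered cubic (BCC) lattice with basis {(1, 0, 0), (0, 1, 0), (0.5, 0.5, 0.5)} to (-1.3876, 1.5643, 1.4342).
(-1.5, 1.5, 1.5)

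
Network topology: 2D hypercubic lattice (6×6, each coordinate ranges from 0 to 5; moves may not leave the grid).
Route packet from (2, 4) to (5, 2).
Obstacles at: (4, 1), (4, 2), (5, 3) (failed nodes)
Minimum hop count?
9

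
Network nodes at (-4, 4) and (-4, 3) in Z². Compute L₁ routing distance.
1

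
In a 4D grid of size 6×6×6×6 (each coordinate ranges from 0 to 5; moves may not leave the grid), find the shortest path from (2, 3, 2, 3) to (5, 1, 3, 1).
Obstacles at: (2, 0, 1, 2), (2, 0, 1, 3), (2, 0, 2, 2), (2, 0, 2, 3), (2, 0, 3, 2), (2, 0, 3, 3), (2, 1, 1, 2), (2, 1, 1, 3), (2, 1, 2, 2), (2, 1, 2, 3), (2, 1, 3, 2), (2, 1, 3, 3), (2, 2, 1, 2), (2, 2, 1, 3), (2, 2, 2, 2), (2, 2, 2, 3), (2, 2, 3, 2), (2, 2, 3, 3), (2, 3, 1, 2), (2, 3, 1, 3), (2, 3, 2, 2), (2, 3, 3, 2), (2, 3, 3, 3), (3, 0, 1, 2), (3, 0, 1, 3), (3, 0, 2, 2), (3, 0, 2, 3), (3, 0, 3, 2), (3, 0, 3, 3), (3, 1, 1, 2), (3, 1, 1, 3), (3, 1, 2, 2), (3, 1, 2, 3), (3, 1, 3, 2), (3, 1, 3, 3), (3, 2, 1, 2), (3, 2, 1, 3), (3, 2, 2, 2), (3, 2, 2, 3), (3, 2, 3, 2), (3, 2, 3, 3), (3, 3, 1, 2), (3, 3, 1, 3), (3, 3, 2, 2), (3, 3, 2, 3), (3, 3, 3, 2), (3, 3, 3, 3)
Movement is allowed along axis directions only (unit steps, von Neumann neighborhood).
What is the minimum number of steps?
10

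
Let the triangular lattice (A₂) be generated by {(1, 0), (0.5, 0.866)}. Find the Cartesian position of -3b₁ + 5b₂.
(-0.5, 4.33)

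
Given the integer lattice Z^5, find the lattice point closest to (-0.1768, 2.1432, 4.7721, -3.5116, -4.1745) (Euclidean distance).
(0, 2, 5, -4, -4)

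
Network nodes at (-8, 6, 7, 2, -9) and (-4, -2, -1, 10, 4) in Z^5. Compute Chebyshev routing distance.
13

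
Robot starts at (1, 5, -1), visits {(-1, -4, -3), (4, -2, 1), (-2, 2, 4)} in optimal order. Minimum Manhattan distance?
35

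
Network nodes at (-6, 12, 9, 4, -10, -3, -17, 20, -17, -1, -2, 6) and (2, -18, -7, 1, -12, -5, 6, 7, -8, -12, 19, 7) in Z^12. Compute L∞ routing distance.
30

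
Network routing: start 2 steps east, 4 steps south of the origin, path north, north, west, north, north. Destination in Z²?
(1, 0)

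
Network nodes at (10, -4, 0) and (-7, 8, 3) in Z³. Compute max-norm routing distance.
17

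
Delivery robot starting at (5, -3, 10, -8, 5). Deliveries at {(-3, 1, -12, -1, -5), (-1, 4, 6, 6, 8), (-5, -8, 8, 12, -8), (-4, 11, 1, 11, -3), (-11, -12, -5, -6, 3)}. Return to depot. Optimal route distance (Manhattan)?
230
(one optimal route: (5, -3, 10, -8, 5) → (-1, 4, 6, 6, 8) → (-5, -8, 8, 12, -8) → (-4, 11, 1, 11, -3) → (-3, 1, -12, -1, -5) → (-11, -12, -5, -6, 3) → (5, -3, 10, -8, 5))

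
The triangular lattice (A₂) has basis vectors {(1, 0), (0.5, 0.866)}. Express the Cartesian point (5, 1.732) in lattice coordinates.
4b₁ + 2b₂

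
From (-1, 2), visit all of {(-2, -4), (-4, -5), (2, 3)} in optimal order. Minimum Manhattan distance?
18
(one optimal route: (-1, 2) → (2, 3) → (-2, -4) → (-4, -5))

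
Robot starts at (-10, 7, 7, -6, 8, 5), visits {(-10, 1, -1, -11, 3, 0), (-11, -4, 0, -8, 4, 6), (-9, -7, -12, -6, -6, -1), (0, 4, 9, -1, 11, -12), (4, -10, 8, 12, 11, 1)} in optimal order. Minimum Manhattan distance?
195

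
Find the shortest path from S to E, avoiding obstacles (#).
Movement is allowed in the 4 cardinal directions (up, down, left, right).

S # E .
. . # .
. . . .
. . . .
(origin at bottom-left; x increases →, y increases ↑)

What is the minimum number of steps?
8
(one shortest path: (0, 3) → (0, 2) → (1, 2) → (1, 1) → (2, 1) → (3, 1) → (3, 2) → (3, 3) → (2, 3))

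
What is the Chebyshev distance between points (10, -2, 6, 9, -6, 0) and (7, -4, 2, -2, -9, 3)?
11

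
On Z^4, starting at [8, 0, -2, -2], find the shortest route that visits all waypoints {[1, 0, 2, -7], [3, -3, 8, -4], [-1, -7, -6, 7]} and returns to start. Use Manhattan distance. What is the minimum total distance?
92
(one optimal route: (8, 0, -2, -2) → (1, 0, 2, -7) → (3, -3, 8, -4) → (-1, -7, -6, 7) → (8, 0, -2, -2))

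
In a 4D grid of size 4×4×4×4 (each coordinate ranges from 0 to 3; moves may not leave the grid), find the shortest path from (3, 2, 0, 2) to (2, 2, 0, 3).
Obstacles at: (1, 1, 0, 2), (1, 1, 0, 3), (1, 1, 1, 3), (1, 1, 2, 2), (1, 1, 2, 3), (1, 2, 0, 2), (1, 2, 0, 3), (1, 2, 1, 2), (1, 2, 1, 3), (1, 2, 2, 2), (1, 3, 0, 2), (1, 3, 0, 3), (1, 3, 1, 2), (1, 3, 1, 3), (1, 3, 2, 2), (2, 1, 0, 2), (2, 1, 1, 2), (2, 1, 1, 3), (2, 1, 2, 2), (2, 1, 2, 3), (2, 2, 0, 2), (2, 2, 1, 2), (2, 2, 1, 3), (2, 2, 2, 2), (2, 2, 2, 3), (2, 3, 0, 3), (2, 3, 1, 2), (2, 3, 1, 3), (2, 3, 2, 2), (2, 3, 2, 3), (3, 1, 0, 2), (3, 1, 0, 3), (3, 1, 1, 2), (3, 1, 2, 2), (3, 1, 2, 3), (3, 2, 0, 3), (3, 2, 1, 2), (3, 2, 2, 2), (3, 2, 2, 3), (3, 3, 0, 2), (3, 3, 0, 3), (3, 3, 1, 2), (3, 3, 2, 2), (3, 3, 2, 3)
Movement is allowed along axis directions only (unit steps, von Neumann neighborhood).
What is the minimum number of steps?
8
(one shortest path: (3, 2, 0, 2) → (3, 2, 0, 1) → (2, 2, 0, 1) → (2, 1, 0, 1) → (2, 0, 0, 1) → (2, 0, 0, 2) → (2, 0, 0, 3) → (2, 1, 0, 3) → (2, 2, 0, 3))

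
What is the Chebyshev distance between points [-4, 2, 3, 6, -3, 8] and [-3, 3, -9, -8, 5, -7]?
15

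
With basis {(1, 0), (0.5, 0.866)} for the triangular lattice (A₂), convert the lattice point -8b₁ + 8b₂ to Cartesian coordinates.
(-4, 6.928)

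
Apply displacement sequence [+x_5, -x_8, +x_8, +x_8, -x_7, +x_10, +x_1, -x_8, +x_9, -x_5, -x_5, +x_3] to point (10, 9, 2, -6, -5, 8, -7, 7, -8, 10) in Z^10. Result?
(11, 9, 3, -6, -6, 8, -8, 7, -7, 11)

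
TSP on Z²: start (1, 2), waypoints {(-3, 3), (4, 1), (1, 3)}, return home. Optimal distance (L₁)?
18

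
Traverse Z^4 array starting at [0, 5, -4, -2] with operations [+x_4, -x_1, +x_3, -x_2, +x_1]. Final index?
(0, 4, -3, -1)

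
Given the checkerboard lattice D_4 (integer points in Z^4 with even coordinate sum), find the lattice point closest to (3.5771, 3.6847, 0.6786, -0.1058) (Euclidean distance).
(3, 4, 1, 0)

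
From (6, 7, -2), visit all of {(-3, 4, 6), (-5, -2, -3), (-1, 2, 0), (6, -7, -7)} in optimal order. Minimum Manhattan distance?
60
(one optimal route: (6, 7, -2) → (6, -7, -7) → (-5, -2, -3) → (-1, 2, 0) → (-3, 4, 6))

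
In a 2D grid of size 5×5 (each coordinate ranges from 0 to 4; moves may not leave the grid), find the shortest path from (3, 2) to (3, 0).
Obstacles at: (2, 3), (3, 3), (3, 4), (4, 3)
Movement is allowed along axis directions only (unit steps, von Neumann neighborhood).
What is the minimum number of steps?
2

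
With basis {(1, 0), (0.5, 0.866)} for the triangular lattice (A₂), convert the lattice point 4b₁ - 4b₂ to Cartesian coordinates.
(2, -3.464)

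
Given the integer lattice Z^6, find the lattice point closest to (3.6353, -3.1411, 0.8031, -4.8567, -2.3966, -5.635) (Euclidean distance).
(4, -3, 1, -5, -2, -6)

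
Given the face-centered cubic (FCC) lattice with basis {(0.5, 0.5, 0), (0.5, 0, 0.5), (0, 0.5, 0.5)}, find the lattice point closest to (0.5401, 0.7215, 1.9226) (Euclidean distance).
(0.5, 0.5, 2)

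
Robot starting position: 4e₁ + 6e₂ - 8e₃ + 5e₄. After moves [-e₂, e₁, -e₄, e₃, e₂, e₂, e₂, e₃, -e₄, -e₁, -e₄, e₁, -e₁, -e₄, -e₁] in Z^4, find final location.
(3, 8, -6, 1)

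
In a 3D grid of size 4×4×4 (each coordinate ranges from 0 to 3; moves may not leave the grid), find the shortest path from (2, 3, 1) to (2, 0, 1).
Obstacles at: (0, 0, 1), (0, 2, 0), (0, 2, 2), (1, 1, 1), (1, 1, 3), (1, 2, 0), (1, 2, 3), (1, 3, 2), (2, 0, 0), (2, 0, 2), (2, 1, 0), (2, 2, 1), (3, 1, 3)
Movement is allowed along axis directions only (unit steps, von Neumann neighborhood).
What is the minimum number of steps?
5
(one shortest path: (2, 3, 1) → (3, 3, 1) → (3, 2, 1) → (3, 1, 1) → (2, 1, 1) → (2, 0, 1))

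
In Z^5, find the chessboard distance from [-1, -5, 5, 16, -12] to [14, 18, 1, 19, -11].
23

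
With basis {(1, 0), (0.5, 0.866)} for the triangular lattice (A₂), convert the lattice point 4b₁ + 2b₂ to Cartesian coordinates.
(5, 1.732)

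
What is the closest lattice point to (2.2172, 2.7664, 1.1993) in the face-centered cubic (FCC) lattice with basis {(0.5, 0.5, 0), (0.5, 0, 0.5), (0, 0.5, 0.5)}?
(2, 3, 1)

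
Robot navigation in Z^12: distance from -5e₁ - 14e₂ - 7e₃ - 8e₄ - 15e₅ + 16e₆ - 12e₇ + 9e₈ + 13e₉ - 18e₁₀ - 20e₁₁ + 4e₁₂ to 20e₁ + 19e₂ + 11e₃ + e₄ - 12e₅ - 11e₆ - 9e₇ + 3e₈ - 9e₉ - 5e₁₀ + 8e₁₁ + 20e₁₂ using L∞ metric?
33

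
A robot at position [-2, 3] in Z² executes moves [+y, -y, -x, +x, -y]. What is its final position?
(-2, 2)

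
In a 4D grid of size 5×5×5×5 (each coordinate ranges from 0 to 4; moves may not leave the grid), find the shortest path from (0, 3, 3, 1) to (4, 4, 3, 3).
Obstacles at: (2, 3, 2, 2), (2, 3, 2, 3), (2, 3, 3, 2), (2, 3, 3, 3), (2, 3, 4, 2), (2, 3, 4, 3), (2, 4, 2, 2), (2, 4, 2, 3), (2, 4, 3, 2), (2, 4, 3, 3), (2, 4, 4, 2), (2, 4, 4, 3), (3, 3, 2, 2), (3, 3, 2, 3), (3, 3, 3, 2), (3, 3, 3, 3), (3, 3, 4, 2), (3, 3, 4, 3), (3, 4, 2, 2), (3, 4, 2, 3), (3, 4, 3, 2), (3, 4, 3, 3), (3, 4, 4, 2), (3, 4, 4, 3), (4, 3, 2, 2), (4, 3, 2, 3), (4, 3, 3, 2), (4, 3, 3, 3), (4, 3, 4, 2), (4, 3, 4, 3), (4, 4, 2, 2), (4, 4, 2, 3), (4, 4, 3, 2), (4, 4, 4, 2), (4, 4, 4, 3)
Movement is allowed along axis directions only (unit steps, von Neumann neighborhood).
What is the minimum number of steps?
9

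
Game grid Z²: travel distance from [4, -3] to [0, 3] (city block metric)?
10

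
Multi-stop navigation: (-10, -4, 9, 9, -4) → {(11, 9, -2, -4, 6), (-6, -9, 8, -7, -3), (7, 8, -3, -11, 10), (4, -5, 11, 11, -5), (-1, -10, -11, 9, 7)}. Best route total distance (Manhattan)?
179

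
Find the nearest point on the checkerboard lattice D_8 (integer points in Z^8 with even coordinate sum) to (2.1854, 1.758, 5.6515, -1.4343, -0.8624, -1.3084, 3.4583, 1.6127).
(2, 2, 6, -1, -1, -1, 3, 2)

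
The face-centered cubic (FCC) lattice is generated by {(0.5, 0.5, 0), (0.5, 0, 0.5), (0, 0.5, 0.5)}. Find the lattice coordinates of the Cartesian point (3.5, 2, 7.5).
-2b₁ + 9b₂ + 6b₃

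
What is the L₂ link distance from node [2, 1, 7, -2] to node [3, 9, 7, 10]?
14.4568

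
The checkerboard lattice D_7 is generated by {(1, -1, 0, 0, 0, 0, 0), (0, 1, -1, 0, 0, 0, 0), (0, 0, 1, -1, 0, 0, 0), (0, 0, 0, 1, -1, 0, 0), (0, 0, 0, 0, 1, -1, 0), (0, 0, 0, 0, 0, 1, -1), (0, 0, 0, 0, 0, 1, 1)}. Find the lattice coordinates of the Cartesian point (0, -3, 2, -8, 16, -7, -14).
-3b₂ - b₃ - 9b₄ + 7b₅ + 7b₆ - 7b₇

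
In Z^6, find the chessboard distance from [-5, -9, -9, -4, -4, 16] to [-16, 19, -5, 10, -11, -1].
28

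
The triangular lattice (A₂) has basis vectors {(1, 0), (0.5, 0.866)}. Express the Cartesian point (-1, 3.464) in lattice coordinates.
-3b₁ + 4b₂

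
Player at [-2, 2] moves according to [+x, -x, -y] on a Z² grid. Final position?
(-2, 1)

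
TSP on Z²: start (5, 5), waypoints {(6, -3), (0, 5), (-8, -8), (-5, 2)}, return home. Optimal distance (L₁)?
54
(one optimal route: (5, 5) → (6, -3) → (-8, -8) → (-5, 2) → (0, 5) → (5, 5))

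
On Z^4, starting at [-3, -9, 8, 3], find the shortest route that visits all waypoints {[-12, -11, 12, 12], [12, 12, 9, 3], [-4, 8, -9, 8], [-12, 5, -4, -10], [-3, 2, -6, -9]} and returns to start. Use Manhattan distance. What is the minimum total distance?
200
(one optimal route: (-3, -9, 8, 3) → (-12, -11, 12, 12) → (-12, 5, -4, -10) → (-3, 2, -6, -9) → (-4, 8, -9, 8) → (12, 12, 9, 3) → (-3, -9, 8, 3))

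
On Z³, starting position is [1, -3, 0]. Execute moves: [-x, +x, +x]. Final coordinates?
(2, -3, 0)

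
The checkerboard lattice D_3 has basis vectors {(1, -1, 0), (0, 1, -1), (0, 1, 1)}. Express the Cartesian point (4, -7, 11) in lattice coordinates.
4b₁ - 7b₂ + 4b₃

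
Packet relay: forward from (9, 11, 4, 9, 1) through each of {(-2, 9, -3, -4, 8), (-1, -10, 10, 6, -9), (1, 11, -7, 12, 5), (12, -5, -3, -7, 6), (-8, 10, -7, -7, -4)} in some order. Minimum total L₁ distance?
182
(one optimal route: (9, 11, 4, 9, 1) → (1, 11, -7, 12, 5) → (-8, 10, -7, -7, -4) → (-2, 9, -3, -4, 8) → (12, -5, -3, -7, 6) → (-1, -10, 10, 6, -9))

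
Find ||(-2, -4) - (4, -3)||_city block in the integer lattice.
7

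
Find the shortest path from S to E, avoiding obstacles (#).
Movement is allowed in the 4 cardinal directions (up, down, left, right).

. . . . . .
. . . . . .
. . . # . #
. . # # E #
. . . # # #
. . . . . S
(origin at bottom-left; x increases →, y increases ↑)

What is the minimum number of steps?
13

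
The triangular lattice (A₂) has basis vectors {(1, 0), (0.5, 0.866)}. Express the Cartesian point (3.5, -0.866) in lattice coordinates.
4b₁ - b₂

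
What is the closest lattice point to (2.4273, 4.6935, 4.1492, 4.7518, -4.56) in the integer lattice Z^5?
(2, 5, 4, 5, -5)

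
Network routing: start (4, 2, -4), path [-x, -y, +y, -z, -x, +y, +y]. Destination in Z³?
(2, 4, -5)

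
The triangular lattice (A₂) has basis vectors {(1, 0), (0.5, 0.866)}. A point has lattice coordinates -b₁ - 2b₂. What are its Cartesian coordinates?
(-2, -1.732)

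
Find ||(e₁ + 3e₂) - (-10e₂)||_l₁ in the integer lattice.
14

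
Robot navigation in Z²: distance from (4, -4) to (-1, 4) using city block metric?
13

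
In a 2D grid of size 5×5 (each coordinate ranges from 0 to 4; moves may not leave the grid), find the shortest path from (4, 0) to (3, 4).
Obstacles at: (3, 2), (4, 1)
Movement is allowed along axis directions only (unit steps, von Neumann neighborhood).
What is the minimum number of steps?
7
(one shortest path: (4, 0) → (3, 0) → (2, 0) → (2, 1) → (2, 2) → (2, 3) → (3, 3) → (3, 4))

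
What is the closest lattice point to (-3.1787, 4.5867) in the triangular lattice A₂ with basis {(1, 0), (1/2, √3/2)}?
(-3.5, 4.33)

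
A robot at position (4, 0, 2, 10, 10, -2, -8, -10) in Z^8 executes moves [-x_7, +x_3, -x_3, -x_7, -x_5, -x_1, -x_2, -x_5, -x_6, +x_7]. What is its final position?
(3, -1, 2, 10, 8, -3, -9, -10)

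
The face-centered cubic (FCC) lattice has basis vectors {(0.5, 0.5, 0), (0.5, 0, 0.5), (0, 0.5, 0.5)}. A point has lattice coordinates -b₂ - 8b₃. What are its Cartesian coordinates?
(-0.5, -4, -4.5)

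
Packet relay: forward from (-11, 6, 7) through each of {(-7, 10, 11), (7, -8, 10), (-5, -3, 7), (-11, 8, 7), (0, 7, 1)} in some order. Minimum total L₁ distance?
73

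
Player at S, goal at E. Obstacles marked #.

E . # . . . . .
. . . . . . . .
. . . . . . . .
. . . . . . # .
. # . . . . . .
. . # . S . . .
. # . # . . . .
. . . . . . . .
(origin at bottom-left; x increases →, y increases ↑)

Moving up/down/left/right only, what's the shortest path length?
9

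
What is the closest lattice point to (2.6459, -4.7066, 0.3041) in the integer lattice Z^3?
(3, -5, 0)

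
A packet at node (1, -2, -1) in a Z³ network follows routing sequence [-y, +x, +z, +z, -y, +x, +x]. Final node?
(4, -4, 1)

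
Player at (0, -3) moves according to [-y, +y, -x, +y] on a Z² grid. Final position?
(-1, -2)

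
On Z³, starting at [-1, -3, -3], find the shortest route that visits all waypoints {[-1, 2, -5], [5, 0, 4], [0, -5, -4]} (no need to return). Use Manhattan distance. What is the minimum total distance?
30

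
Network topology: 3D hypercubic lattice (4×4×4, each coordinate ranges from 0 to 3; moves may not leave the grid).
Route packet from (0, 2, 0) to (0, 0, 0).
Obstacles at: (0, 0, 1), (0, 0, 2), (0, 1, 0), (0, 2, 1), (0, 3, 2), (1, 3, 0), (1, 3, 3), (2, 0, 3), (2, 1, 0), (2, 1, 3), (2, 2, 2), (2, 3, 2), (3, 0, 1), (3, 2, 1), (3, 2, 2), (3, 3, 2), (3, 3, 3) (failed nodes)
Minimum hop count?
4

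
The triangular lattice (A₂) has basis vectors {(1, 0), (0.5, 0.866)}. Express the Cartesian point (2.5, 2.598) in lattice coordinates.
b₁ + 3b₂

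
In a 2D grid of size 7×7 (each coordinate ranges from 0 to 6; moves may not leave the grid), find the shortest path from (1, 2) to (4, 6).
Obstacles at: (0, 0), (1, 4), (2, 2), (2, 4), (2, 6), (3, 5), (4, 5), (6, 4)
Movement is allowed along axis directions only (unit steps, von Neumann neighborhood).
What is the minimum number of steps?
9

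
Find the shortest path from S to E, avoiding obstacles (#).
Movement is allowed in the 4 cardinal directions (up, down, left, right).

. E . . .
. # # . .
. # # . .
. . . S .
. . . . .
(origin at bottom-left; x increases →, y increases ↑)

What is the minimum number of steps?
5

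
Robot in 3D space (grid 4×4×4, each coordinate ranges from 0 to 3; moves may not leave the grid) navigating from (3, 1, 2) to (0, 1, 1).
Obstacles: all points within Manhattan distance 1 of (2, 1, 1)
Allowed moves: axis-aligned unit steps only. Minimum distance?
6
(one shortest path: (3, 1, 2) → (3, 0, 2) → (2, 0, 2) → (1, 0, 2) → (0, 0, 2) → (0, 1, 2) → (0, 1, 1))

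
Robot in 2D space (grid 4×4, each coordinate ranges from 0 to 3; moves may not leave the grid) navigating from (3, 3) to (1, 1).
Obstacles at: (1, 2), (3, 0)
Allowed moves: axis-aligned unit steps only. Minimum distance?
4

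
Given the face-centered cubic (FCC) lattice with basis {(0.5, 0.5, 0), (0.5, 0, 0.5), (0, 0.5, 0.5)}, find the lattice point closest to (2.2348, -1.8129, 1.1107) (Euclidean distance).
(2, -2, 1)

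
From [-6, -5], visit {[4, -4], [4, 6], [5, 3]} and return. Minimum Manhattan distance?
44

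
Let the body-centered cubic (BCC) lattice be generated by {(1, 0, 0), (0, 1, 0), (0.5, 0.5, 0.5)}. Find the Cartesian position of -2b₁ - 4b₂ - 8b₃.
(-6, -8, -4)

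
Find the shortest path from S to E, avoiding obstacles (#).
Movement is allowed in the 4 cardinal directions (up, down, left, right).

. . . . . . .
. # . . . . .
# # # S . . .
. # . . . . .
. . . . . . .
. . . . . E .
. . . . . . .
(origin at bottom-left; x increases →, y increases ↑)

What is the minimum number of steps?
5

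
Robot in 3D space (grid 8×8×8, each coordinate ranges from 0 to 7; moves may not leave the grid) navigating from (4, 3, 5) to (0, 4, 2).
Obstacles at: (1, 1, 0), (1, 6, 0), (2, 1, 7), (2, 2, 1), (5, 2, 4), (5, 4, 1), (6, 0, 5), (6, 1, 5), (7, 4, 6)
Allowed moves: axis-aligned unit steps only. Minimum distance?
8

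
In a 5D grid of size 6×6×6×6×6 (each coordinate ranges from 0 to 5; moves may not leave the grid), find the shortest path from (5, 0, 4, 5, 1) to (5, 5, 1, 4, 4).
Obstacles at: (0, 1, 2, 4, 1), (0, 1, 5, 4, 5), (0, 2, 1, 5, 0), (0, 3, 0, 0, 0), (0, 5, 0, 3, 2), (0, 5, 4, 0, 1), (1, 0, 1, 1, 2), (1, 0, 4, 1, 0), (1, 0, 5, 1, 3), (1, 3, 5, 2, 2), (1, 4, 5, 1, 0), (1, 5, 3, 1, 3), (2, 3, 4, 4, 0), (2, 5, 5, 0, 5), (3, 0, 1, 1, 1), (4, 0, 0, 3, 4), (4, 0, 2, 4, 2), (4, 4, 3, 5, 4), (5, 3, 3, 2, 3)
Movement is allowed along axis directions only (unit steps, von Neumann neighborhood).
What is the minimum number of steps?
12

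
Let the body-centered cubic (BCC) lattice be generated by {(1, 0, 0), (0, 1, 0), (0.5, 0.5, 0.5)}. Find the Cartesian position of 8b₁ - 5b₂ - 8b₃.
(4, -9, -4)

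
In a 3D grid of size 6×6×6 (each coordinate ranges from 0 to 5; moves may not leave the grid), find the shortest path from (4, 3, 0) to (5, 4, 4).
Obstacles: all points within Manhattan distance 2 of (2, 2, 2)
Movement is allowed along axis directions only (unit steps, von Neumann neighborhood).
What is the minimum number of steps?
6
(one shortest path: (4, 3, 0) → (5, 3, 0) → (5, 4, 0) → (5, 4, 1) → (5, 4, 2) → (5, 4, 3) → (5, 4, 4))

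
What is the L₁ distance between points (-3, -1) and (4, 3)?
11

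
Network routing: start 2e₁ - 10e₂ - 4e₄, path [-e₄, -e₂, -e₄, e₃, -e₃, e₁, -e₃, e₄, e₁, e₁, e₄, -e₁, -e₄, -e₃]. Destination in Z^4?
(4, -11, -2, -5)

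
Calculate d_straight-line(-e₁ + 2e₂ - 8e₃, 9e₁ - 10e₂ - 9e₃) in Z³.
15.6525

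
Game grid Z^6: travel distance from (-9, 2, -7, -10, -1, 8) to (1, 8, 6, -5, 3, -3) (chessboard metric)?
13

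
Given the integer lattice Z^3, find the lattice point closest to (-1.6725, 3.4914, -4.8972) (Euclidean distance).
(-2, 3, -5)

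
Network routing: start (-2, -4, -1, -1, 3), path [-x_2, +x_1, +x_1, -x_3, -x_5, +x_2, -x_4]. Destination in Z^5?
(0, -4, -2, -2, 2)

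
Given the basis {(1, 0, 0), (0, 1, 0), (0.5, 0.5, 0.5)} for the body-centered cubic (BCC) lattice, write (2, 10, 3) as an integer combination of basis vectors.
-b₁ + 7b₂ + 6b₃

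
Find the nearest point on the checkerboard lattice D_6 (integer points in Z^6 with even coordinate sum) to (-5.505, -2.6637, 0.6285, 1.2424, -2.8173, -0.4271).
(-6, -3, 1, 1, -3, 0)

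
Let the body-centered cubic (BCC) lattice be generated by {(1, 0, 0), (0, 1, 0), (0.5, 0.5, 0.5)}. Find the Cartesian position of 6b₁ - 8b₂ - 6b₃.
(3, -11, -3)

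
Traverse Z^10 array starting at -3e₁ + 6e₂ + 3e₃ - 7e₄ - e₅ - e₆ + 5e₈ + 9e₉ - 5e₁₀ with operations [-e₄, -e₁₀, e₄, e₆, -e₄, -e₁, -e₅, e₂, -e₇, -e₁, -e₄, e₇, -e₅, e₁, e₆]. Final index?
(-4, 7, 3, -9, -3, 1, 0, 5, 9, -6)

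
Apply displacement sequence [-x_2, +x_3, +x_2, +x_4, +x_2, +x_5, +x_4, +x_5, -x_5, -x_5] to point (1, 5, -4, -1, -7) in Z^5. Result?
(1, 6, -3, 1, -7)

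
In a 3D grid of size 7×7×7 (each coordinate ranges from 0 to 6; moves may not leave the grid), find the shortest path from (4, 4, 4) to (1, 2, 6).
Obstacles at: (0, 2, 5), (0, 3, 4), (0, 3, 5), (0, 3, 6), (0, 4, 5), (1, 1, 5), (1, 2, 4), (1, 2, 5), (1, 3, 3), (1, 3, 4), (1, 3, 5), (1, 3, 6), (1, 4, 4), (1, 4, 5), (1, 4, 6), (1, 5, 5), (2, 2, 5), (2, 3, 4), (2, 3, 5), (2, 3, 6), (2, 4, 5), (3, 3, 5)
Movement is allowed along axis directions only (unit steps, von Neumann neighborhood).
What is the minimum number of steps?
7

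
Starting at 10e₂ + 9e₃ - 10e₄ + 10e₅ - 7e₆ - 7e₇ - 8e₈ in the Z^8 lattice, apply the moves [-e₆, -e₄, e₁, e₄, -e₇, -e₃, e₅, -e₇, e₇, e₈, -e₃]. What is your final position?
(1, 10, 7, -10, 11, -8, -8, -7)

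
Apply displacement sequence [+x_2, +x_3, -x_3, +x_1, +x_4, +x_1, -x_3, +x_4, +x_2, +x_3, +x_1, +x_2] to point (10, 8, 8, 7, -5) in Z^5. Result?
(13, 11, 8, 9, -5)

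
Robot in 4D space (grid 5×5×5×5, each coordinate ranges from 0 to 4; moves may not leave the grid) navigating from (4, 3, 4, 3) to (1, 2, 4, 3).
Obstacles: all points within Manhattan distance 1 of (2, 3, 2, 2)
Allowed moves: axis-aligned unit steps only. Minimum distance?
4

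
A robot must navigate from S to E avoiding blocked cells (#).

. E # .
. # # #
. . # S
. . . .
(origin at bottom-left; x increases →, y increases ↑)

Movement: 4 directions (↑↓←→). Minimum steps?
8
(one shortest path: (3, 1) → (3, 0) → (2, 0) → (1, 0) → (0, 0) → (0, 1) → (0, 2) → (0, 3) → (1, 3))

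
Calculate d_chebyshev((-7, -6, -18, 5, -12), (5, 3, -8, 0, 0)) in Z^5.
12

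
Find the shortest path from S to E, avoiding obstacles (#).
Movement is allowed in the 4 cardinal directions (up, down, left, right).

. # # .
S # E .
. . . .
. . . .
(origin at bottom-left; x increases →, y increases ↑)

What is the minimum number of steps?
4
(one shortest path: (0, 2) → (0, 1) → (1, 1) → (2, 1) → (2, 2))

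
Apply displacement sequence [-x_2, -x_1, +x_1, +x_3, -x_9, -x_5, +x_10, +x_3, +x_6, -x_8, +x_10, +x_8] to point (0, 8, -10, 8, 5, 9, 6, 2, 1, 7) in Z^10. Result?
(0, 7, -8, 8, 4, 10, 6, 2, 0, 9)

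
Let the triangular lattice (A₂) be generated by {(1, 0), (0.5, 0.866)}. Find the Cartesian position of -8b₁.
(-8, 0)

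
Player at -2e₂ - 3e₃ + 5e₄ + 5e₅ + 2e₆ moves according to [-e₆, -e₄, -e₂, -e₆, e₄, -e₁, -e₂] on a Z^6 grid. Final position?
(-1, -4, -3, 5, 5, 0)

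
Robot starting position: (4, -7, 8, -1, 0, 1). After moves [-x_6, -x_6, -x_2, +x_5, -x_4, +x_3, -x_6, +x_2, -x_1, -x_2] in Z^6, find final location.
(3, -8, 9, -2, 1, -2)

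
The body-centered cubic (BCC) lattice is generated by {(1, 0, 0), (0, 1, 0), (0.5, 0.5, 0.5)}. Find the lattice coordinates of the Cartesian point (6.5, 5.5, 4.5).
2b₁ + b₂ + 9b₃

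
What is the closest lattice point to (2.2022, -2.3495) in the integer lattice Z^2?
(2, -2)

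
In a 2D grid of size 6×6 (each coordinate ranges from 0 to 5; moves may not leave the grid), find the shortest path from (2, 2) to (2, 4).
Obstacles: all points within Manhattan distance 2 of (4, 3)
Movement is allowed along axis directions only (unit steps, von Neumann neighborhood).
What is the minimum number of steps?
4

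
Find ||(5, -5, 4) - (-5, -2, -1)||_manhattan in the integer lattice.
18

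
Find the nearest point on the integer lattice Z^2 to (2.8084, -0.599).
(3, -1)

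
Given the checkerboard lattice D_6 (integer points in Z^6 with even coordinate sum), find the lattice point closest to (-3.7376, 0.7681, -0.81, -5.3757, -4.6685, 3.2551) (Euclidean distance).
(-4, 1, -1, -6, -5, 3)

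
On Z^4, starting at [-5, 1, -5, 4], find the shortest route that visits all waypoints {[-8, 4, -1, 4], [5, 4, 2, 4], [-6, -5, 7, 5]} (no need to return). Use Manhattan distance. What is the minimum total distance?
52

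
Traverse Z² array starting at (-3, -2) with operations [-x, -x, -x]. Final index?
(-6, -2)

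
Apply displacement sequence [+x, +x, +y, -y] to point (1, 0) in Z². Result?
(3, 0)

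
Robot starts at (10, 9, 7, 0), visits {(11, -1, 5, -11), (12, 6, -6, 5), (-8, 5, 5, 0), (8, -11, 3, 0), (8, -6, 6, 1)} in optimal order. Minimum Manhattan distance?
122
(one optimal route: (10, 9, 7, 0) → (12, 6, -6, 5) → (11, -1, 5, -11) → (8, -11, 3, 0) → (8, -6, 6, 1) → (-8, 5, 5, 0))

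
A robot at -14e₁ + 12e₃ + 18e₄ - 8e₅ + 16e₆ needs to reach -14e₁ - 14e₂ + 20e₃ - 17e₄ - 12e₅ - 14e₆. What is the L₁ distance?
91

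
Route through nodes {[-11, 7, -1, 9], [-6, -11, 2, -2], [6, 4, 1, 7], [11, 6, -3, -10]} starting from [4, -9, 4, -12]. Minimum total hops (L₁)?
113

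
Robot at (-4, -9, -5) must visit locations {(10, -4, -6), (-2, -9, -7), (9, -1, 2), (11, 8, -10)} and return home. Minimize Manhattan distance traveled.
90
(one optimal route: (-4, -9, -5) → (-2, -9, -7) → (10, -4, -6) → (11, 8, -10) → (9, -1, 2) → (-4, -9, -5))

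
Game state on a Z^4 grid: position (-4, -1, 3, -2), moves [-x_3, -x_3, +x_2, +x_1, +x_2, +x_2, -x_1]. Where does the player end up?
(-4, 2, 1, -2)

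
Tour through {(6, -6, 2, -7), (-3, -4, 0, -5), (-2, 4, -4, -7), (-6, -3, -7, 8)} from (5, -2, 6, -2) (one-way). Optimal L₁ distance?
73
(one optimal route: (5, -2, 6, -2) → (6, -6, 2, -7) → (-3, -4, 0, -5) → (-2, 4, -4, -7) → (-6, -3, -7, 8))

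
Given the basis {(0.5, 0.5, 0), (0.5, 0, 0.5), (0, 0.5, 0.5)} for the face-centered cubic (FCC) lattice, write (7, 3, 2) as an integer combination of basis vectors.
8b₁ + 6b₂ - 2b₃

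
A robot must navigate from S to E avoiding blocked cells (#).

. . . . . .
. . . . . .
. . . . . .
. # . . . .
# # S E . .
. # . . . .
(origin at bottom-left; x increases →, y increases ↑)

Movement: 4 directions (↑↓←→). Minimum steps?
1
(one shortest path: (2, 1) → (3, 1))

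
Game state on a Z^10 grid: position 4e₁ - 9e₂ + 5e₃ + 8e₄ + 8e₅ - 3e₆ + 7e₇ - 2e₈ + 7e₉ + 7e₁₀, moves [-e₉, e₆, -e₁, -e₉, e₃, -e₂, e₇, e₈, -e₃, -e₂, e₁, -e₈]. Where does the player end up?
(4, -11, 5, 8, 8, -2, 8, -2, 5, 7)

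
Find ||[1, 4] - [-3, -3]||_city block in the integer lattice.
11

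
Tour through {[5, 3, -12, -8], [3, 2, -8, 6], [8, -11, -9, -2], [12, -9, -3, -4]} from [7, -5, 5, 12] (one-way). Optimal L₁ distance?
91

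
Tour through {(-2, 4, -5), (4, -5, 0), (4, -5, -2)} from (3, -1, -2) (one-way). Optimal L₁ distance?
27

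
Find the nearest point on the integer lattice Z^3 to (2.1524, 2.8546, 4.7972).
(2, 3, 5)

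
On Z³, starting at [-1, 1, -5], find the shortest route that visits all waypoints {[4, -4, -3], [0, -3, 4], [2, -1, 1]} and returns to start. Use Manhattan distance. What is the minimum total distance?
42
(one optimal route: (-1, 1, -5) → (4, -4, -3) → (0, -3, 4) → (2, -1, 1) → (-1, 1, -5))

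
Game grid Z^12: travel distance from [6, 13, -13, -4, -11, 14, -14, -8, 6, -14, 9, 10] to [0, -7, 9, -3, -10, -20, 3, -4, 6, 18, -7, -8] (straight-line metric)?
63.1427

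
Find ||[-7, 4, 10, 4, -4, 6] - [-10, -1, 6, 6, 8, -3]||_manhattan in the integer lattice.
35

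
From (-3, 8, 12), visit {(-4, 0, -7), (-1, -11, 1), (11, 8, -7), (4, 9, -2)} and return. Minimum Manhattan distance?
112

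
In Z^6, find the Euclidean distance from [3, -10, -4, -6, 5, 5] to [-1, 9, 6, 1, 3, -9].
26.9444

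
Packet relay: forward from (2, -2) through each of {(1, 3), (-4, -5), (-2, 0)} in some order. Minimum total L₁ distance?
19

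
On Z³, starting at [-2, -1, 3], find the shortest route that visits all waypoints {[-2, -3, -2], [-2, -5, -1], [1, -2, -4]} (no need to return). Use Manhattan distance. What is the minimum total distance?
17
(one optimal route: (-2, -1, 3) → (-2, -5, -1) → (-2, -3, -2) → (1, -2, -4))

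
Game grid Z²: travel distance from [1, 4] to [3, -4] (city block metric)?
10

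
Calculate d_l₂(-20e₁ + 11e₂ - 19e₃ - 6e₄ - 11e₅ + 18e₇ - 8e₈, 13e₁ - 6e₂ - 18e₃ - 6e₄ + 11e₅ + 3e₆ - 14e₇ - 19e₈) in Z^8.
54.9272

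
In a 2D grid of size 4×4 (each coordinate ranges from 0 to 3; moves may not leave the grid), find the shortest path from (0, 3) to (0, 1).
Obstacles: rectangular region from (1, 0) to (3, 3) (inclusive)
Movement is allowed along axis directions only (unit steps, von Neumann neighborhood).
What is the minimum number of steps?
2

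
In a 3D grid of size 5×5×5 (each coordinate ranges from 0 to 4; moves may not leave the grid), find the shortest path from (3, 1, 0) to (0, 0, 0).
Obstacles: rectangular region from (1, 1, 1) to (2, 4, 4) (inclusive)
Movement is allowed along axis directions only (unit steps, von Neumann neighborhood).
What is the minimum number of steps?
4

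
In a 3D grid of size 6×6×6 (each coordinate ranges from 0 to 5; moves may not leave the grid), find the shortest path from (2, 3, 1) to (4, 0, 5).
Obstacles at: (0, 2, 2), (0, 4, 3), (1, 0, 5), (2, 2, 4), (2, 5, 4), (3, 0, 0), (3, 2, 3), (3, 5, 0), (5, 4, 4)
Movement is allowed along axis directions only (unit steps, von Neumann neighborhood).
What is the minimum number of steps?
9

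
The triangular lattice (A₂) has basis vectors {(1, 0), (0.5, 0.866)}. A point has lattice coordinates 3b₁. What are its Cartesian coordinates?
(3, 0)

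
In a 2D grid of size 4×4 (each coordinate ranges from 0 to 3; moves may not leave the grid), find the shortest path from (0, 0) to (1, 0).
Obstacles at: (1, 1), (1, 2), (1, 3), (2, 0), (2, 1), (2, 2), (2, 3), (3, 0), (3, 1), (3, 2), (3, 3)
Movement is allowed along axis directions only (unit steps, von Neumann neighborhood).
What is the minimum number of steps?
1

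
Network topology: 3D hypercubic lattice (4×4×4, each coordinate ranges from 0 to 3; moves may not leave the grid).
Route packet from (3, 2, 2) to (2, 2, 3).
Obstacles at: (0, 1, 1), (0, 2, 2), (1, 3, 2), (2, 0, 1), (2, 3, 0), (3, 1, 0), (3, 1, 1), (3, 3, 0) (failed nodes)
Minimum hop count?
2
(one shortest path: (3, 2, 2) → (2, 2, 2) → (2, 2, 3))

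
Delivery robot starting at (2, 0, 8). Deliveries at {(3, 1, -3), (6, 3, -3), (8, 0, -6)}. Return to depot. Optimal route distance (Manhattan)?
46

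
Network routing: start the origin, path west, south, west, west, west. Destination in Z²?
(-4, -1)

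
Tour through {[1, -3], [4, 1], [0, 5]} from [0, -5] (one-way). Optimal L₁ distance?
18
(one optimal route: (0, -5) → (1, -3) → (4, 1) → (0, 5))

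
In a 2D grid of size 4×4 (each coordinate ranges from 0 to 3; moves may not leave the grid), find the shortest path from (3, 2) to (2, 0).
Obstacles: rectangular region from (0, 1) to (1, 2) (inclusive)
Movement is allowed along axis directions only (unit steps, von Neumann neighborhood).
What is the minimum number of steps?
3
(one shortest path: (3, 2) → (2, 2) → (2, 1) → (2, 0))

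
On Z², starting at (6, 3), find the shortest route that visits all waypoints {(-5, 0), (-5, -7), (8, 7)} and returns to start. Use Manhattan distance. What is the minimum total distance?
54
(one optimal route: (6, 3) → (-5, 0) → (-5, -7) → (8, 7) → (6, 3))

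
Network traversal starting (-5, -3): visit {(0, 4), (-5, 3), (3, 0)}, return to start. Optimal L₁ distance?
30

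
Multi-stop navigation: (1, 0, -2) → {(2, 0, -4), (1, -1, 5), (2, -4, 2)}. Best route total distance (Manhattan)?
20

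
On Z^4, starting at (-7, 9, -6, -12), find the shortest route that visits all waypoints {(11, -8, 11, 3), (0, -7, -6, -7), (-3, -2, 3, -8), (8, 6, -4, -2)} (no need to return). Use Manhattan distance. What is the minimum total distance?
111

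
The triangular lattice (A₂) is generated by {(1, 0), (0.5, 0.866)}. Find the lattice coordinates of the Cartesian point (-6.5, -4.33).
-4b₁ - 5b₂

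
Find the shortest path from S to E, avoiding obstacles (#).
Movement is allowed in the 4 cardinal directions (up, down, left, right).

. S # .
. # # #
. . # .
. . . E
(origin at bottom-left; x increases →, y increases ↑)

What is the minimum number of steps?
7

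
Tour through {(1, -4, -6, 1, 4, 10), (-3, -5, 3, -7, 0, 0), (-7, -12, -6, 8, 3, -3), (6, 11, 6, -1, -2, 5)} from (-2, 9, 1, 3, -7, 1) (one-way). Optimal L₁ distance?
142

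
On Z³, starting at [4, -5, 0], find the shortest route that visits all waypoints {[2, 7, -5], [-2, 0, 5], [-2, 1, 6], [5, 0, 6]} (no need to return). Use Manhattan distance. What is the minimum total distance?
43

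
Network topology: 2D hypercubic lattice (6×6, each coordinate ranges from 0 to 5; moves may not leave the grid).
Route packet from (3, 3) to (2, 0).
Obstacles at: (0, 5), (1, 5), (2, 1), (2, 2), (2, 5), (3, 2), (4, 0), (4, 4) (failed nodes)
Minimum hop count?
6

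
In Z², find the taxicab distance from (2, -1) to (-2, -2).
5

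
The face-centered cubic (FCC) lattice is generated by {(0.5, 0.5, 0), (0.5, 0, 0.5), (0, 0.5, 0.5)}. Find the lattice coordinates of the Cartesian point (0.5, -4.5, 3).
-7b₁ + 8b₂ - 2b₃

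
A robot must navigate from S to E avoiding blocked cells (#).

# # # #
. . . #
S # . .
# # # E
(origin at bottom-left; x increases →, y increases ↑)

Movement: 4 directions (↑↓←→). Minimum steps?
6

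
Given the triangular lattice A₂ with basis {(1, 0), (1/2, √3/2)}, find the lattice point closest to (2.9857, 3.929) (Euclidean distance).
(3, 3.464)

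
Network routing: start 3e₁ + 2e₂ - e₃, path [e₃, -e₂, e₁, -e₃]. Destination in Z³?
(4, 1, -1)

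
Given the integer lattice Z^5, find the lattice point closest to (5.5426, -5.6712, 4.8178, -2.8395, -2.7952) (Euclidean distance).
(6, -6, 5, -3, -3)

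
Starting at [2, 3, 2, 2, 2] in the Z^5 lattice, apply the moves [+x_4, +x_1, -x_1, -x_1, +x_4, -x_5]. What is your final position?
(1, 3, 2, 4, 1)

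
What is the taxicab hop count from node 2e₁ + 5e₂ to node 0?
7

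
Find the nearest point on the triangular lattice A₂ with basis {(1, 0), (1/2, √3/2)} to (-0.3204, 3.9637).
(-0.5, 4.33)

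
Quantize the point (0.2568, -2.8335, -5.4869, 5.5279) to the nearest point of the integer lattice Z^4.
(0, -3, -5, 6)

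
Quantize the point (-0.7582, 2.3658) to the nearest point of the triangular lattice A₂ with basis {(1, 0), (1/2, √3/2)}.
(-0.5, 2.598)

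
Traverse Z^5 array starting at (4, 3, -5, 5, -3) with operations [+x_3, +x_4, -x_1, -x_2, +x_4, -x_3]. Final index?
(3, 2, -5, 7, -3)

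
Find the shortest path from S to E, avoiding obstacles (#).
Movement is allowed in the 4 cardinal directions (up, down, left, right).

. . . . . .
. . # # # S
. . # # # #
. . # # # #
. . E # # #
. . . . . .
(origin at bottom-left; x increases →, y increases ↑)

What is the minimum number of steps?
10
(one shortest path: (5, 4) → (5, 5) → (4, 5) → (3, 5) → (2, 5) → (1, 5) → (1, 4) → (1, 3) → (1, 2) → (1, 1) → (2, 1))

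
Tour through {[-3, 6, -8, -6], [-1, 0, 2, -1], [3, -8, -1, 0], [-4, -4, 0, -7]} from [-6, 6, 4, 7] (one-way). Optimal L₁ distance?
76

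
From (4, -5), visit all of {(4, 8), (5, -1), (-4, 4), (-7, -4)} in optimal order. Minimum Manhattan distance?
38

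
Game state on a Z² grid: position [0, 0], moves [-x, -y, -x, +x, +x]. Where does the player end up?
(0, -1)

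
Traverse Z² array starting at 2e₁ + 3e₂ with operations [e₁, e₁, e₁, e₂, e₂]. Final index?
(5, 5)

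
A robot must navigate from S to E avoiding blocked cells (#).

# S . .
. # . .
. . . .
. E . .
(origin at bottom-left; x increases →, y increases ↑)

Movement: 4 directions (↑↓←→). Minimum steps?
5
(one shortest path: (1, 3) → (2, 3) → (2, 2) → (2, 1) → (1, 1) → (1, 0))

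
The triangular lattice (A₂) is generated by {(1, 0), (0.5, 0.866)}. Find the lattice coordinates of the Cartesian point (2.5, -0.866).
3b₁ - b₂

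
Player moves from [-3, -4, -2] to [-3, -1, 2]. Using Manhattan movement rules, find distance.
7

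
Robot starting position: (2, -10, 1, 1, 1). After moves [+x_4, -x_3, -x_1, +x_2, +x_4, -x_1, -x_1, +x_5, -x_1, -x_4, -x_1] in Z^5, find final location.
(-3, -9, 0, 2, 2)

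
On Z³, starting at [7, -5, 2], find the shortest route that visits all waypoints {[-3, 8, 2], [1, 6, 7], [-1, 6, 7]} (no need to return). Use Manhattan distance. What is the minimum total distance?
33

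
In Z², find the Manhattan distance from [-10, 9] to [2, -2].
23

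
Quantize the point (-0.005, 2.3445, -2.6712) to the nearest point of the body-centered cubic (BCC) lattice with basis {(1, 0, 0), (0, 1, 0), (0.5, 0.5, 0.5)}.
(0, 2, -3)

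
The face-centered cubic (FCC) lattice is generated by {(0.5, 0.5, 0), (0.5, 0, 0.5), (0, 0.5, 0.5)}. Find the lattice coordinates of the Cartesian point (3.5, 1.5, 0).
5b₁ + 2b₂ - 2b₃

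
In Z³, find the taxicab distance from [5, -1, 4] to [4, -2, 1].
5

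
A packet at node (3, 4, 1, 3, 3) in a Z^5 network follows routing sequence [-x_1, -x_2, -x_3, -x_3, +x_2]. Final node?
(2, 4, -1, 3, 3)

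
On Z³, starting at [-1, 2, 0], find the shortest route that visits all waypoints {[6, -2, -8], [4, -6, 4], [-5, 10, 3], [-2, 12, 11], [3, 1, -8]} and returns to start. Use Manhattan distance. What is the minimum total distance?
96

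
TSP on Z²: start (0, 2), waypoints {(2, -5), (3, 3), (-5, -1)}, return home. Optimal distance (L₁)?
32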